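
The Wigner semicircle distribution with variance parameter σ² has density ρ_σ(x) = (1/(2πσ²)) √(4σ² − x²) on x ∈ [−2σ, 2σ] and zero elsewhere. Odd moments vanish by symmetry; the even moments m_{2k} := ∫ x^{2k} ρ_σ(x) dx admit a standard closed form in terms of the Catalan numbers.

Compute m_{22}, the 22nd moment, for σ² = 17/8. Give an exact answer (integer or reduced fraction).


By the scaled semicircle moment identity, m_{2k} = σ^{2k} · C_k with k = 11.
C_11 = (1/(k+1)) · C(2k, k) = (1/12) · C(22, 11) = (1/12) · 705432 = 58786.
σ^{2k} = (σ²)^k = (17/8)^11 = 34271896307633/8589934592.

Therefore m_{22} = σ^{22} · C_11 = (34271896307633/8589934592) · 58786 = 1007353848170256769/4294967296.


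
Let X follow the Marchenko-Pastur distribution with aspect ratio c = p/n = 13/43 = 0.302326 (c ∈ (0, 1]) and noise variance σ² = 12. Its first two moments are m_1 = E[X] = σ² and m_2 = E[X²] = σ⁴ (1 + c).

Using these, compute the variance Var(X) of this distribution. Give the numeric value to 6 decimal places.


m_1 = E[X] = σ² = 12, so m_1² = 144.
m_2 = E[X²] = σ⁴ (1 + c) = 144 · (1 + 0.302326) = 144 · 1.302326 = 187.534884.
(Note m_2 − m_1² simplifies to c · σ⁴ = 0.302326 · 144.)

Var(X) = m_2 − m_1² = 187.534884 − 144 = 43.534884.


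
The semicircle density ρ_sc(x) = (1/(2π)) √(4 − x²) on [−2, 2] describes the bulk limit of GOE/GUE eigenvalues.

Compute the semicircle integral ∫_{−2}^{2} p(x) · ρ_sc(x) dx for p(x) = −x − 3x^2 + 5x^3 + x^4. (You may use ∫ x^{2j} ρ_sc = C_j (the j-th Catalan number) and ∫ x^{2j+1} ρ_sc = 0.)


Write p(x) = Σ a_i x^i, split into monomials and integrate each against ρ_sc separately.
Using ∫ x^{2j} ρ_sc = C_j = (1/(j+1)) C(2j, j) (Catalan numbers) and ∫ x^{2j+1} ρ_sc = 0 (odd monomials vanish by symmetry):
  i = 1 (odd): ∫ x^1 ρ_sc = 0 (vanishes)
  i = 2 (even): a_2 · C_{1} = -3 · 1 = -3
  i = 3 (odd): ∫ x^3 ρ_sc = 0 (vanishes)
  i = 4 (even): a_4 · C_{2} = 1 · 2 = 2

Summing the contributions: ∫_{−2}^{2} p(x) ρ_sc(x) dx = (-3) + 2 = -1.


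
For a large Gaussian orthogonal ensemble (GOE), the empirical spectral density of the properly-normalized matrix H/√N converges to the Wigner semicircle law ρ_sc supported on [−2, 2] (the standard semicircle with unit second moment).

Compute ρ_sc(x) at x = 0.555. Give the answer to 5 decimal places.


ρ_sc(x) = (1/(2π)) √(4 − x²). With x = 0.555:
  4 − x² = 4 − (0.555)² = 4 − 0.308025 = 3.691975.
  √(4 − x²) = 1.921451.
  1/(2π) = 0.159155.
  ρ_sc(0.555) = 0.159155 · 1.921451 = 0.305808.

Rounded to 5 decimal places: ρ_sc(0.555) ≈ 0.30581.


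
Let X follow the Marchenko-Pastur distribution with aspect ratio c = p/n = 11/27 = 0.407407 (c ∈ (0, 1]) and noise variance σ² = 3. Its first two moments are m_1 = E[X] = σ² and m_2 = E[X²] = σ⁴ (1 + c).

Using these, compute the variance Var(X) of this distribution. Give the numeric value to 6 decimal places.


m_1 = E[X] = σ² = 3, so m_1² = 9.
m_2 = E[X²] = σ⁴ (1 + c) = 9 · (1 + 0.407407) = 9 · 1.407407 = 12.666667.
(Note m_2 − m_1² simplifies to c · σ⁴ = 0.407407 · 9.)

Var(X) = m_2 − m_1² = 12.666667 − 9 = 3.666667.


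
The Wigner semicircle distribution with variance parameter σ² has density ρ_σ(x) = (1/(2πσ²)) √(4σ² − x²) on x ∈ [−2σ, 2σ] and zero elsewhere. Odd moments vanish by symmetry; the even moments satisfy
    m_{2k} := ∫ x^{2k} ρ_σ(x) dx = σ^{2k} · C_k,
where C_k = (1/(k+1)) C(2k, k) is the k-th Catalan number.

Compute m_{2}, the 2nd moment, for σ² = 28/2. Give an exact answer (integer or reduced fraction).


By the scaled semicircle moment identity, m_{2k} = σ^{2k} · C_k with k = 1.
C_1 = (1/(k+1)) · C(2k, k) = (1/2) · C(2, 1) = (1/2) · 2 = 1.
σ^{2k} = (σ²)^k = (28/2)^1 = 14.

Therefore m_{2} = σ^{2} · C_1 = 14 · 1 = 14.


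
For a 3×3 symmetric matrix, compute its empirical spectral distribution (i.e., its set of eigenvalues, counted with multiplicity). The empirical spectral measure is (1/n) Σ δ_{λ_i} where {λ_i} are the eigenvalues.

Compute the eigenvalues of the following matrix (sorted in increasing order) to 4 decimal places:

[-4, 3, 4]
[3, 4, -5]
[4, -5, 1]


Since M is real symmetric, all three eigenvalues are real; they are the roots of det(λI − M) = λ³ − (tr M) λ² + s λ − det M, where s is the sum of the principal 2×2 minors.
tr M = -4 + 4 + 1 = 1.
s = ((-4)·4 − 3²) + ((-4)·1 − 4²) + (4·1 − (-5)²) = -25 + (-20) + (-21) = -66.
det M (expand along row 1) = (-4)·(-21) − 3·23 + 4·(-31) = -109.
Characteristic polynomial: λ³ − λ² − 66λ + 109 = 0.
Substitute λ = y + (tr M)/3 = y + 0.333333 to remove the quadratic term: y³ + p·y + q = 0 with p = s − (tr M)²/3 = -66.333333 and q = −2(tr M)³/27 + (tr M)·s/3 − det M = 86.925926.
Three real roots ⇒ use the trigonometric (Viète) form: r = 2√(−p/3) = 9.404491, φ = arccos(3q/(p·r)) = arccos(-0.418026) = 2.002068 rad.
y_k = r·cos(φ/3 − 2πk/3) for k = 0, 1, 2 gives y = 7.386859, 1.347311, -8.734170.
λ_k = y_k + 0.333333 gives λ = 7.7202, 1.6806, -8.4008 (check: the sum is 1.0000 = tr M).

Eigenvalues sorted in increasing order: [-8.4008, 1.6806, 7.7202].


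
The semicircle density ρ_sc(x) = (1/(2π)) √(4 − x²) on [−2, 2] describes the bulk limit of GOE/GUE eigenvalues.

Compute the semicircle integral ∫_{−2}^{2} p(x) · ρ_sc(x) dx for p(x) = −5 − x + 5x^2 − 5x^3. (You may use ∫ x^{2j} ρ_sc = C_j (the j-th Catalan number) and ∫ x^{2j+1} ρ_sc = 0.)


Write p(x) = Σ a_i x^i, split into monomials and integrate each against ρ_sc separately.
Using ∫ x^{2j} ρ_sc = C_j = (1/(j+1)) C(2j, j) (Catalan numbers) and ∫ x^{2j+1} ρ_sc = 0 (odd monomials vanish by symmetry):
  i = 0 (even): a_0 · C_{0} = -5 · 1 = -5
  i = 1 (odd): ∫ x^1 ρ_sc = 0 (vanishes)
  i = 2 (even): a_2 · C_{1} = 5 · 1 = 5
  i = 3 (odd): ∫ x^3 ρ_sc = 0 (vanishes)

Summing the contributions: ∫_{−2}^{2} p(x) ρ_sc(x) dx = (-5) + 5 = 0.


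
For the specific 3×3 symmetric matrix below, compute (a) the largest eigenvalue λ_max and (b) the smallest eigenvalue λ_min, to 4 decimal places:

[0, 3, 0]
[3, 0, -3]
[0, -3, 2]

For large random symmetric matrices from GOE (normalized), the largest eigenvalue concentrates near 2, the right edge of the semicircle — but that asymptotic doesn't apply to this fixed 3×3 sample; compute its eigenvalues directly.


Since M is real symmetric, all three eigenvalues are real; they are the roots of det(λI − M) = λ³ − (tr M) λ² + s λ − det M, where s is the sum of the principal 2×2 minors.
tr M = 0 + 0 + 2 = 2.
s = (0·0 − 3²) + (0·2 − 0²) + (0·2 − (-3)²) = -9 + 0 + (-9) = -18.
det M (expand along row 1) = 0·(-9) − 3·6 + 0·(-9) = -18.
Characteristic polynomial: λ³ − 2λ² − 18λ + 18 = 0.
Substitute λ = y + (tr M)/3 = y + 0.666667 to remove the quadratic term: y³ + p·y + q = 0 with p = s − (tr M)²/3 = -19.333333 and q = −2(tr M)³/27 + (tr M)·s/3 − det M = 5.407407.
Three real roots ⇒ use the trigonometric (Viète) form: r = 2√(−p/3) = 5.077182, φ = arccos(3q/(p·r)) = arccos(-0.165265) = 1.736823 rad.
y_k = r·cos(φ/3 − 2πk/3) for k = 0, 1, 2 gives y = 4.249817, 0.280839, -4.530657.
λ_k = y_k + 0.666667 gives λ = 4.9165, 0.9475, -3.8640 (check: the sum is 2.0000 = tr M).

Hence λ_max = 4.9165 and λ_min = -3.8640.


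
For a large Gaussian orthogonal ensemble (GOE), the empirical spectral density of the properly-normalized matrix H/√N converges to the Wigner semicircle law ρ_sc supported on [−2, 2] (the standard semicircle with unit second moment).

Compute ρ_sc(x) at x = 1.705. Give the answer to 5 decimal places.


ρ_sc(x) = (1/(2π)) √(4 − x²). With x = 1.705:
  4 − x² = 4 − (1.705)² = 4 − 2.907025 = 1.092975.
  √(4 − x²) = 1.045454.
  1/(2π) = 0.159155.
  ρ_sc(1.705) = 0.159155 · 1.045454 = 0.166389.

Rounded to 5 decimal places: ρ_sc(1.705) ≈ 0.16639.


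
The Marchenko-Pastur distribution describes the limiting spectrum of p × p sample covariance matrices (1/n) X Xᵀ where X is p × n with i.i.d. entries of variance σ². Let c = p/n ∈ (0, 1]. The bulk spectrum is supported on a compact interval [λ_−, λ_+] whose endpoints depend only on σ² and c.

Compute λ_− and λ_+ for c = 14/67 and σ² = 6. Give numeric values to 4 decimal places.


c = 14/67 = 0.208955; √c = 0.457116.
λ_− = σ² (1 − √c)² = 6 · (1 − 0.457116)² = 6 · (0.542884)² = 1.768337.
λ_+ = σ² (1 + √c)² = 6 · (1 + 0.457116)² = 6 · (1.457116)² = 12.739126.

Rounded to 4 decimal places: λ_− ≈ 1.7683, λ_+ ≈ 12.7391.


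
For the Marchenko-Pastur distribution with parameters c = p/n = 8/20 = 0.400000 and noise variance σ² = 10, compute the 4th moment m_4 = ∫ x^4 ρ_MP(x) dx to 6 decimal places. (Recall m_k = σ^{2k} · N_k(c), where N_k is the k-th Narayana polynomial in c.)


E[X⁴] = σ⁸ (1 + 6c + 6c² + c³) (fourth MP moment). With σ² = 10 (so σ⁸ = 10000) and c = 8/20 = 0.400000: E[X⁴] = 10000 · (1 + 6·0.400000 + 6·(0.400000)² + (0.400000)³) = 10000 · 4.424000.

So E[X^4] = 44240.000000.


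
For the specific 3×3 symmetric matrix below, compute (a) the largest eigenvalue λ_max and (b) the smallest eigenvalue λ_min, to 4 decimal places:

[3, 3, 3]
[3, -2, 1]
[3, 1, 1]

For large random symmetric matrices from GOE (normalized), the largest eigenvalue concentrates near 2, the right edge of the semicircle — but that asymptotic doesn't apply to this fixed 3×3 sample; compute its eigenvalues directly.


Since M is real symmetric, all three eigenvalues are real; they are the roots of det(λI − M) = λ³ − (tr M) λ² + s λ − det M, where s is the sum of the principal 2×2 minors.
tr M = 3 + (-2) + 1 = 2.
s = (3·(-2) − 3²) + (3·1 − 3²) + ((-2)·1 − 1²) = -15 + (-6) + (-3) = -24.
det M (expand along row 1) = 3·(-3) − 3·0 + 3·9 = 18.
Characteristic polynomial: λ³ − 2λ² − 24λ − 18 = 0.
Substitute λ = y + (tr M)/3 = y + 0.666667 to remove the quadratic term: y³ + p·y + q = 0 with p = s − (tr M)²/3 = -25.333333 and q = −2(tr M)³/27 + (tr M)·s/3 − det M = -34.592593.
Three real roots ⇒ use the trigonometric (Viète) form: r = 2√(−p/3) = 5.811865, φ = arccos(3q/(p·r)) = arccos(0.704850) = 0.788585 rad.
y_k = r·cos(φ/3 − 2πk/3) for k = 0, 1, 2 gives y = 5.612230, -1.498257, -4.113973.
λ_k = y_k + 0.666667 gives λ = 6.2789, -0.8316, -3.4473 (check: the sum is 2.0000 = tr M).

Hence λ_max = 6.2789 and λ_min = -3.4473.


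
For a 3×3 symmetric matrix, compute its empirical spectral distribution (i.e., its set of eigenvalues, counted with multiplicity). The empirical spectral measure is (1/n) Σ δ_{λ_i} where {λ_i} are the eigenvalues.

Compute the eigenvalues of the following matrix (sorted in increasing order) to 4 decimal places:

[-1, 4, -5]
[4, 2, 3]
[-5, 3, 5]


Since M is real symmetric, all three eigenvalues are real; they are the roots of det(λI − M) = λ³ − (tr M) λ² + s λ − det M, where s is the sum of the principal 2×2 minors.
tr M = -1 + 2 + 5 = 6.
s = ((-1)·2 − 4²) + ((-1)·5 − (-5)²) + (2·5 − 3²) = -18 + (-30) + 1 = -47.
det M (expand along row 1) = (-1)·1 − 4·35 + (-5)·22 = -251.
Characteristic polynomial: λ³ − 6λ² − 47λ + 251 = 0.
Substitute λ = y + (tr M)/3 = y + 2.000000 to remove the quadratic term: y³ + p·y + q = 0 with p = s − (tr M)²/3 = -59.000000 and q = −2(tr M)³/27 + (tr M)·s/3 − det M = 141.000000.
Three real roots ⇒ use the trigonometric (Viète) form: r = 2√(−p/3) = 8.869423, φ = arccos(3q/(p·r)) = arccos(-0.808338) = 2.512120 rad.
y_k = r·cos(φ/3 − 2πk/3) for k = 0, 1, 2 gives y = 5.937338, 2.737557, -8.674895.
λ_k = y_k + 2.000000 gives λ = 7.9373, 4.7376, -6.6749 (check: the sum is 6.0000 = tr M).

Eigenvalues sorted in increasing order: [-6.6749, 4.7376, 7.9373].


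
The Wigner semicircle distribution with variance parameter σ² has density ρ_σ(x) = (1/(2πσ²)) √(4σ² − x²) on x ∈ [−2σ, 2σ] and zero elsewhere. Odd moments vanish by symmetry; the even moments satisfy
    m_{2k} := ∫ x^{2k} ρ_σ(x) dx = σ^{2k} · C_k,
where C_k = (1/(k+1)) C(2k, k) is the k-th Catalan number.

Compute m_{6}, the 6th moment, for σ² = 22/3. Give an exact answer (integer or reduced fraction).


By the scaled semicircle moment identity, m_{2k} = σ^{2k} · C_k with k = 3.
C_3 = (1/(k+1)) · C(2k, k) = (1/4) · C(6, 3) = (1/4) · 20 = 5.
σ^{2k} = (σ²)^k = (22/3)^3 = 10648/27.

Therefore m_{6} = σ^{6} · C_3 = (10648/27) · 5 = 53240/27.


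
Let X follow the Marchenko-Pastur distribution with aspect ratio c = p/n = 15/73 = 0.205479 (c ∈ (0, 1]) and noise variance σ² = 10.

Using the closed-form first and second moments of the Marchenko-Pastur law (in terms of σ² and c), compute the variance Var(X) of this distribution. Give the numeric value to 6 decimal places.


Recall the MP moments m_1 = E[X] = σ² and m_2 = E[X²] = σ⁴ (1 + c).
m_1 = E[X] = σ² = 10, so m_1² = 100.
m_2 = E[X²] = σ⁴ (1 + c) = 100 · (1 + 0.205479) = 100 · 1.205479 = 120.547945.
(Note m_2 − m_1² simplifies to c · σ⁴ = 0.205479 · 100.)

Var(X) = m_2 − m_1² = 120.547945 − 100 = 20.547945.


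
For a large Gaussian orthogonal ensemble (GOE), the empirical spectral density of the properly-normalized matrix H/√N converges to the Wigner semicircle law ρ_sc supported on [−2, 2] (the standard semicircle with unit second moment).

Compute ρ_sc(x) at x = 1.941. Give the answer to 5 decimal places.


ρ_sc(x) = (1/(2π)) √(4 − x²). With x = 1.941:
  4 − x² = 4 − (1.941)² = 4 − 3.767481 = 0.232519.
  √(4 − x²) = 0.482202.
  1/(2π) = 0.159155.
  ρ_sc(1.941) = 0.159155 · 0.482202 = 0.076745.

Rounded to 5 decimal places: ρ_sc(1.941) ≈ 0.07674.


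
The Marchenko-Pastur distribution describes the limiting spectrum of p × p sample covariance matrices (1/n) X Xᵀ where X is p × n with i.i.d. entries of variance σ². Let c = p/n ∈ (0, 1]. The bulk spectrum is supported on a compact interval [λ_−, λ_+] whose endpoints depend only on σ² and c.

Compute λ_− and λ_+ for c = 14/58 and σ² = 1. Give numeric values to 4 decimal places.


c = 14/58 = 0.241379; √c = 0.491304.
λ_− = σ² (1 − √c)² = 1 · (1 − 0.491304)² = 1 · (0.508696)² = 0.258772.
λ_+ = σ² (1 + √c)² = 1 · (1 + 0.491304)² = 1 · (1.491304)² = 2.223987.

Rounded to 4 decimal places: λ_− ≈ 0.2588, λ_+ ≈ 2.2240.


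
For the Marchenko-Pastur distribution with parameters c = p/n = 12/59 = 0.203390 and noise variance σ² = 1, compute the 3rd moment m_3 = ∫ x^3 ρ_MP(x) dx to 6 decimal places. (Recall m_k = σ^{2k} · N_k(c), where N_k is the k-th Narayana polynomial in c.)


E[X³] = σ⁶ (1 + 3c + c²) (third MP moment). With σ² = 1 (so σ⁶ = 1) and c = 12/59 = 0.203390: E[X³] = 1 · (1 + 3·0.203390 + (0.203390)²) = 1 · 1.651537.

So E[X^3] = 1.651537.


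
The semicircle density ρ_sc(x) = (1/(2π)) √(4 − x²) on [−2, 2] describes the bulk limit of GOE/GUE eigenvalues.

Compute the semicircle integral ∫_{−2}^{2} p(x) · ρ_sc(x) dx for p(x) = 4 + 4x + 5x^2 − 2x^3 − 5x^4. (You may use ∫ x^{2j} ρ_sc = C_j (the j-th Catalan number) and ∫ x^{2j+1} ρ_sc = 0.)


Write p(x) = Σ a_i x^i, split into monomials and integrate each against ρ_sc separately.
Using ∫ x^{2j} ρ_sc = C_j = (1/(j+1)) C(2j, j) (Catalan numbers) and ∫ x^{2j+1} ρ_sc = 0 (odd monomials vanish by symmetry):
  i = 0 (even): a_0 · C_{0} = 4 · 1 = 4
  i = 1 (odd): ∫ x^1 ρ_sc = 0 (vanishes)
  i = 2 (even): a_2 · C_{1} = 5 · 1 = 5
  i = 3 (odd): ∫ x^3 ρ_sc = 0 (vanishes)
  i = 4 (even): a_4 · C_{2} = -5 · 2 = -10

Summing the contributions: ∫_{−2}^{2} p(x) ρ_sc(x) dx = 4 + 5 + (-10) = -1.


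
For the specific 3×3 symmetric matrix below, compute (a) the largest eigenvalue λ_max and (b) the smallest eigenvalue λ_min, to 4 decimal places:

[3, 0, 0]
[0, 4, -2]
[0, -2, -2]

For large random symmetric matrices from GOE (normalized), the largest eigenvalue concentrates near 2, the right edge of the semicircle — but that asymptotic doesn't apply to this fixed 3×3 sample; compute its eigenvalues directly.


Since M is real symmetric, all three eigenvalues are real; they are the roots of det(λI − M) = λ³ − (tr M) λ² + s λ − det M, where s is the sum of the principal 2×2 minors.
tr M = 3 + 4 + (-2) = 5.
s = (3·4 − 0²) + (3·(-2) − 0²) + (4·(-2) − (-2)²) = 12 + (-6) + (-12) = -6.
det M (expand along row 1) = 3·(-12) − 0·0 + 0·0 = -36.
Characteristic polynomial: λ³ − 5λ² − 6λ + 36 = 0.
Substitute λ = y + (tr M)/3 = y + 1.666667 to remove the quadratic term: y³ + p·y + q = 0 with p = s − (tr M)²/3 = -14.333333 and q = −2(tr M)³/27 + (tr M)·s/3 − det M = 16.740741.
Three real roots ⇒ use the trigonometric (Viète) form: r = 2√(−p/3) = 4.371626, φ = arccos(3q/(p·r)) = arccos(-0.801504) = 2.500603 rad.
y_k = r·cos(φ/3 − 2πk/3) for k = 0, 1, 2 gives y = 2.938885, 1.333333, -4.272218.
λ_k = y_k + 1.666667 gives λ = 4.6056, 3.0000, -2.6056 (check: the sum is 5.0000 = tr M).

Hence λ_max = 4.6056 and λ_min = -2.6056.


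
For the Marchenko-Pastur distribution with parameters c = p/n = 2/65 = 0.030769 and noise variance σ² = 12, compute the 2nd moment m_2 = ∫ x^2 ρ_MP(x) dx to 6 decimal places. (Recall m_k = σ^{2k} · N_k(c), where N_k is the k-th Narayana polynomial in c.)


E[X²] = σ⁴ (1 + c) (second MP moment). With σ² = 12 (so σ⁴ = 144) and c = 2/65 = 0.030769: E[X²] = 144 · (1 + 0.030769) = 144 · 1.030769.

So E[X^2] = 148.430769.


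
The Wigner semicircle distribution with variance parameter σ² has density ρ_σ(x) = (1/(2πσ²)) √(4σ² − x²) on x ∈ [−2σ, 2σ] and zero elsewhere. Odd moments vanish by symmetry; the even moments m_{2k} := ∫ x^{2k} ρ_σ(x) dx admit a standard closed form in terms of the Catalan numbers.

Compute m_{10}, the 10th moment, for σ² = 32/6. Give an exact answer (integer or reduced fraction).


By the scaled semicircle moment identity, m_{2k} = σ^{2k} · C_k with k = 5.
C_5 = (1/(k+1)) · C(2k, k) = (1/6) · C(10, 5) = (1/6) · 252 = 42.
σ^{2k} = (σ²)^k = (32/6)^5 = 1048576/243.

Therefore m_{10} = σ^{10} · C_5 = (1048576/243) · 42 = 14680064/81.


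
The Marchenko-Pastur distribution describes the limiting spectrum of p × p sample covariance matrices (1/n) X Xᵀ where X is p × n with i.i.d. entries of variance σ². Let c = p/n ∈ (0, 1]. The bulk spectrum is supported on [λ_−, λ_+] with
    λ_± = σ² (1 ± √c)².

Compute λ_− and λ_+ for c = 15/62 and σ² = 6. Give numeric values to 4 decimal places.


c = 15/62 = 0.241935; √c = 0.491869.
λ_− = σ² (1 − √c)² = 6 · (1 − 0.491869)² = 6 · (0.508131)² = 1.549180.
λ_+ = σ² (1 + √c)² = 6 · (1 + 0.491869)² = 6 · (1.491869)² = 13.354045.

Rounded to 4 decimal places: λ_− ≈ 1.5492, λ_+ ≈ 13.3540.


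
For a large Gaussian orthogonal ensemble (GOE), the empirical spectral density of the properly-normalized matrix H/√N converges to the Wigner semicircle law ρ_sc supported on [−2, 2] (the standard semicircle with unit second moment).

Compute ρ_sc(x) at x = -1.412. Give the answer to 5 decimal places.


ρ_sc(x) = (1/(2π)) √(4 − x²). With x = -1.412:
  4 − x² = 4 − (-1.412)² = 4 − 1.993744 = 2.006256.
  √(4 − x²) = 1.416424.
  1/(2π) = 0.159155.
  ρ_sc(-1.412) = 0.159155 · 1.416424 = 0.225431.

Rounded to 5 decimal places: ρ_sc(-1.412) ≈ 0.22543.


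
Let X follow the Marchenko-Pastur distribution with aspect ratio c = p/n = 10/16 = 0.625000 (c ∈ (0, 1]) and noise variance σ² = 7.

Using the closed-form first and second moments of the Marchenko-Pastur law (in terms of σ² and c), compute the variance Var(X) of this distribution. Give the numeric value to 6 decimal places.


Recall the MP moments m_1 = E[X] = σ² and m_2 = E[X²] = σ⁴ (1 + c).
m_1 = E[X] = σ² = 7, so m_1² = 49.
m_2 = E[X²] = σ⁴ (1 + c) = 49 · (1 + 0.625000) = 49 · 1.625000 = 79.625000.
(Note m_2 − m_1² simplifies to c · σ⁴ = 0.625000 · 49.)

Var(X) = m_2 − m_1² = 79.625000 − 49 = 30.625000.


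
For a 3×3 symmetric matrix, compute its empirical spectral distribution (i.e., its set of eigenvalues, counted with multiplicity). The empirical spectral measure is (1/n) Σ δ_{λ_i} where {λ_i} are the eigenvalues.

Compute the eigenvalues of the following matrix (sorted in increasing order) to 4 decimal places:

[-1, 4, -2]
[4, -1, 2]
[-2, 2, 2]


Since M is real symmetric, all three eigenvalues are real; they are the roots of det(λI − M) = λ³ − (tr M) λ² + s λ − det M, where s is the sum of the principal 2×2 minors.
tr M = -1 + (-1) + 2 = 0.
s = ((-1)·(-1) − 4²) + ((-1)·2 − (-2)²) + ((-1)·2 − 2²) = -15 + (-6) + (-6) = -27.
det M (expand along row 1) = (-1)·(-6) − 4·12 + (-2)·6 = -54.
Characteristic polynomial: λ³ − 27λ + 54 = 0.
Substitute λ = y + (tr M)/3 = y + 0.000000 to remove the quadratic term: y³ + p·y + q = 0 with p = s − (tr M)²/3 = -27.000000 and q = −2(tr M)³/27 + (tr M)·s/3 − det M = 54.000000.
Three real roots ⇒ use the trigonometric (Viète) form: r = 2√(−p/3) = 6.000000, φ = arccos(3q/(p·r)) = arccos(-1.000000) = 3.141593 rad.
y_k = r·cos(φ/3 − 2πk/3) for k = 0, 1, 2 gives y = 3.000000, 3.000000, -6.000000.
λ_k = y_k + 0.000000 gives λ = 3.0000, 3.0000, -6.0000 (check: the sum is 0.0000 = tr M).

Eigenvalues sorted in increasing order: [-6.0000, 3.0000, 3.0000].


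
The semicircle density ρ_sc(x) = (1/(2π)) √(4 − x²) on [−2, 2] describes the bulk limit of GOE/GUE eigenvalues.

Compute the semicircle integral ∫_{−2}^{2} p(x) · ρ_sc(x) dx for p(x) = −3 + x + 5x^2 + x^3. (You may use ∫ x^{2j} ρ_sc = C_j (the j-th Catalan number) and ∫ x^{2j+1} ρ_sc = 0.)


Write p(x) = Σ a_i x^i, split into monomials and integrate each against ρ_sc separately.
Using ∫ x^{2j} ρ_sc = C_j = (1/(j+1)) C(2j, j) (Catalan numbers) and ∫ x^{2j+1} ρ_sc = 0 (odd monomials vanish by symmetry):
  i = 0 (even): a_0 · C_{0} = -3 · 1 = -3
  i = 1 (odd): ∫ x^1 ρ_sc = 0 (vanishes)
  i = 2 (even): a_2 · C_{1} = 5 · 1 = 5
  i = 3 (odd): ∫ x^3 ρ_sc = 0 (vanishes)

Summing the contributions: ∫_{−2}^{2} p(x) ρ_sc(x) dx = (-3) + 5 = 2.


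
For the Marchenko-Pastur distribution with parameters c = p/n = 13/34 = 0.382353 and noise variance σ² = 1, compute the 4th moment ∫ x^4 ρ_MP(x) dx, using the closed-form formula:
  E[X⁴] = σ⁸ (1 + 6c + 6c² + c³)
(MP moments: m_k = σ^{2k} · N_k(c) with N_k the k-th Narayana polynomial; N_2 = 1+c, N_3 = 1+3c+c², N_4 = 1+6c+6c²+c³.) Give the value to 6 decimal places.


E[X⁴] = σ⁸ (1 + 6c + 6c² + c³) (fourth MP moment). With σ² = 1 (so σ⁸ = 1) and c = 13/34 = 0.382353: E[X⁴] = 1 · (1 + 6·0.382353 + 6·(0.382353)² + (0.382353)³) = 1 · 4.227178.

So E[X^4] = 4.227178.


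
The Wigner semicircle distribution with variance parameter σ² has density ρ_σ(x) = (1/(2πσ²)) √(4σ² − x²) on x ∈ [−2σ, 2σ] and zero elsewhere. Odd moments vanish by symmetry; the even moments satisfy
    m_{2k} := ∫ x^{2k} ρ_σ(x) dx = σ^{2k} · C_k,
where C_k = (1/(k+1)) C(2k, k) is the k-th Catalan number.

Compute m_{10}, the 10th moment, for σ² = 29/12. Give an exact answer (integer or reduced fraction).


By the scaled semicircle moment identity, m_{2k} = σ^{2k} · C_k with k = 5.
C_5 = (1/(k+1)) · C(2k, k) = (1/6) · C(10, 5) = (1/6) · 252 = 42.
σ^{2k} = (σ²)^k = (29/12)^5 = 20511149/248832.

Therefore m_{10} = σ^{10} · C_5 = (20511149/248832) · 42 = 143578043/41472.


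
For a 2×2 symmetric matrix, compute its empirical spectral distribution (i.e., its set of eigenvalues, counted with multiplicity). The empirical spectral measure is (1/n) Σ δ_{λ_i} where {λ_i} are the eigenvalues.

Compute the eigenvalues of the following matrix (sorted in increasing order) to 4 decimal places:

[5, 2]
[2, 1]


Since M is real symmetric, both eigenvalues are real; they are the roots of det(λI − M) = λ² − (tr M) λ + det M.
tr M = 5 + 1 = 6.
det M = 5·1 − 2² = 5 − 4 = 1.
Characteristic polynomial: λ² − 6λ + 1 = 0.
Discriminant Δ = (tr M)² − 4·det M = 36 − 4 = 32; √Δ = 5.656854.
λ = (tr M ± √Δ)/2 = (6 ± 5.656854)/2, giving (tr M − √Δ)/2 = 0.1716 and (tr M + √Δ)/2 = 5.8284.

Eigenvalues sorted in increasing order: [0.1716, 5.8284].


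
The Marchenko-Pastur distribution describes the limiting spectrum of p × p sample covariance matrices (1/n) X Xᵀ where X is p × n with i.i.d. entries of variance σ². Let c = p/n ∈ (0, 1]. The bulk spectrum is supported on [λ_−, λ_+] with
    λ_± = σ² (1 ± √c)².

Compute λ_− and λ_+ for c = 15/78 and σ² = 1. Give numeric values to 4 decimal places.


c = 15/78 = 0.192308; √c = 0.438529.
λ_− = σ² (1 − √c)² = 1 · (1 − 0.438529)² = 1 · (0.561471)² = 0.315250.
λ_+ = σ² (1 + √c)² = 1 · (1 + 0.438529)² = 1 · (1.438529)² = 2.069366.

Rounded to 4 decimal places: λ_− ≈ 0.3152, λ_+ ≈ 2.0694.


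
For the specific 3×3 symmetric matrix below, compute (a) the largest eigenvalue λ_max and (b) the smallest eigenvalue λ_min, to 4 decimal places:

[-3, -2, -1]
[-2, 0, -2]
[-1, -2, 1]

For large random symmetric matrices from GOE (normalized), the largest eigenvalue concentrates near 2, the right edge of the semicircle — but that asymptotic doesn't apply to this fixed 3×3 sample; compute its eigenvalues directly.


Since M is real symmetric, all three eigenvalues are real; they are the roots of det(λI − M) = λ³ − (tr M) λ² + s λ − det M, where s is the sum of the principal 2×2 minors.
tr M = -3 + 0 + 1 = -2.
s = ((-3)·0 − (-2)²) + ((-3)·1 − (-1)²) + (0·1 − (-2)²) = -4 + (-4) + (-4) = -12.
det M (expand along row 1) = (-3)·(-4) − (-2)·(-4) + (-1)·4 = 0.
Characteristic polynomial: λ³ + 2λ² − 12λ = 0.
Substitute λ = y + (tr M)/3 = y − 0.666667 to remove the quadratic term: y³ + p·y + q = 0 with p = s − (tr M)²/3 = -13.333333 and q = −2(tr M)³/27 + (tr M)·s/3 − det M = 8.592593.
Three real roots ⇒ use the trigonometric (Viète) form: r = 2√(−p/3) = 4.216370, φ = arccos(3q/(p·r)) = arccos(-0.458530) = 2.047137 rad.
y_k = r·cos(φ/3 − 2πk/3) for k = 0, 1, 2 gives y = 3.272218, 0.666667, -3.938885.
λ_k = y_k − 0.666667 gives λ = 2.6056, 0.0000, -4.6056 (check: the sum is -2.0000 = tr M).

Hence λ_max = 2.6056 and λ_min = -4.6056.


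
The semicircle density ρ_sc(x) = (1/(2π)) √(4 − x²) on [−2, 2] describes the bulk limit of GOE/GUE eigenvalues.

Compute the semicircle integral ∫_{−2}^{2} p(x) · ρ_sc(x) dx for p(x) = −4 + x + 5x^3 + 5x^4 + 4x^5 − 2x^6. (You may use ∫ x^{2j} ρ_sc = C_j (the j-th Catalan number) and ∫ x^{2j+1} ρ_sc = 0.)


Write p(x) = Σ a_i x^i, split into monomials and integrate each against ρ_sc separately.
Using ∫ x^{2j} ρ_sc = C_j = (1/(j+1)) C(2j, j) (Catalan numbers) and ∫ x^{2j+1} ρ_sc = 0 (odd monomials vanish by symmetry):
  i = 0 (even): a_0 · C_{0} = -4 · 1 = -4
  i = 1 (odd): ∫ x^1 ρ_sc = 0 (vanishes)
  i = 3 (odd): ∫ x^3 ρ_sc = 0 (vanishes)
  i = 4 (even): a_4 · C_{2} = 5 · 2 = 10
  i = 5 (odd): ∫ x^5 ρ_sc = 0 (vanishes)
  i = 6 (even): a_6 · C_{3} = -2 · 5 = -10

Summing the contributions: ∫_{−2}^{2} p(x) ρ_sc(x) dx = (-4) + 10 + (-10) = -4.


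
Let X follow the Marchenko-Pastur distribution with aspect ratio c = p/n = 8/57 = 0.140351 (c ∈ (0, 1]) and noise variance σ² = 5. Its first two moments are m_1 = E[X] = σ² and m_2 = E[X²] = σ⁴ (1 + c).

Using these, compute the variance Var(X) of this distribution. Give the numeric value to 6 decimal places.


m_1 = E[X] = σ² = 5, so m_1² = 25.
m_2 = E[X²] = σ⁴ (1 + c) = 25 · (1 + 0.140351) = 25 · 1.140351 = 28.508772.
(Note m_2 − m_1² simplifies to c · σ⁴ = 0.140351 · 25.)

Var(X) = m_2 − m_1² = 28.508772 − 25 = 3.508772.


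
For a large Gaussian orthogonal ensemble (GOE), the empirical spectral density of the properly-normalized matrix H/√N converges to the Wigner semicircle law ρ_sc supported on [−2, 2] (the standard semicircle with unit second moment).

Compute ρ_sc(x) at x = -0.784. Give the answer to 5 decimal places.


ρ_sc(x) = (1/(2π)) √(4 − x²). With x = -0.784:
  4 − x² = 4 − (-0.784)² = 4 − 0.614656 = 3.385344.
  √(4 − x²) = 1.839930.
  1/(2π) = 0.159155.
  ρ_sc(-0.784) = 0.159155 · 1.839930 = 0.292834.

Rounded to 5 decimal places: ρ_sc(-0.784) ≈ 0.29283.


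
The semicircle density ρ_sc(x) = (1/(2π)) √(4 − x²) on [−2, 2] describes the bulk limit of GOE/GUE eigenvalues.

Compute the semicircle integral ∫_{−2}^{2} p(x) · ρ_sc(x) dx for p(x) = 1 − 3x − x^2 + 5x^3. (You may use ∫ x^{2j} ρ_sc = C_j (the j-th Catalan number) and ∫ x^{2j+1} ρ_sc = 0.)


Write p(x) = Σ a_i x^i, split into monomials and integrate each against ρ_sc separately.
Using ∫ x^{2j} ρ_sc = C_j = (1/(j+1)) C(2j, j) (Catalan numbers) and ∫ x^{2j+1} ρ_sc = 0 (odd monomials vanish by symmetry):
  i = 0 (even): a_0 · C_{0} = 1 · 1 = 1
  i = 1 (odd): ∫ x^1 ρ_sc = 0 (vanishes)
  i = 2 (even): a_2 · C_{1} = -1 · 1 = -1
  i = 3 (odd): ∫ x^3 ρ_sc = 0 (vanishes)

Summing the contributions: ∫_{−2}^{2} p(x) ρ_sc(x) dx = 1 + (-1) = 0.


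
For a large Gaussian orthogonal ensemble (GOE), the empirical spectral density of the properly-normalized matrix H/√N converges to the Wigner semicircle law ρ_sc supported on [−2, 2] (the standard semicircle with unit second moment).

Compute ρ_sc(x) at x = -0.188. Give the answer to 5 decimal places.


ρ_sc(x) = (1/(2π)) √(4 − x²). With x = -0.188:
  4 − x² = 4 − (-0.188)² = 4 − 0.035344 = 3.964656.
  √(4 − x²) = 1.991144.
  1/(2π) = 0.159155.
  ρ_sc(-0.188) = 0.159155 · 1.991144 = 0.316900.

Rounded to 5 decimal places: ρ_sc(-0.188) ≈ 0.31690.


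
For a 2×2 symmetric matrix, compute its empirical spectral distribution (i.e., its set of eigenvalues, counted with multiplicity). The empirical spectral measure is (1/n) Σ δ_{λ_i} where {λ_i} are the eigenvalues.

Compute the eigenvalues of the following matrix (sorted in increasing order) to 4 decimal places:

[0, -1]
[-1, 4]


Since M is real symmetric, both eigenvalues are real; they are the roots of det(λI − M) = λ² − (tr M) λ + det M.
tr M = 0 + 4 = 4.
det M = 0·4 − (-1)² = 0 − 1 = -1.
Characteristic polynomial: λ² − 4λ − 1 = 0.
Discriminant Δ = (tr M)² − 4·det M = 16 − (-4) = 20; √Δ = 4.472136.
λ = (tr M ± √Δ)/2 = (4 ± 4.472136)/2, giving (tr M − √Δ)/2 = -0.2361 and (tr M + √Δ)/2 = 4.2361.

Eigenvalues sorted in increasing order: [-0.2361, 4.2361].


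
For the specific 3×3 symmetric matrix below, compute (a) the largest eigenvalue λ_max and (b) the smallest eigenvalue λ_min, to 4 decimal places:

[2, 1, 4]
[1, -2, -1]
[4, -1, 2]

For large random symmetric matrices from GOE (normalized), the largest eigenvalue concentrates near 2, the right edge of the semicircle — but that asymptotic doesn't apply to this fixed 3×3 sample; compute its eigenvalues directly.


Since M is real symmetric, all three eigenvalues are real; they are the roots of det(λI − M) = λ³ − (tr M) λ² + s λ − det M, where s is the sum of the principal 2×2 minors.
tr M = 2 + (-2) + 2 = 2.
s = (2·(-2) − 1²) + (2·2 − 4²) + ((-2)·2 − (-1)²) = -5 + (-12) + (-5) = -22.
det M (expand along row 1) = 2·(-5) − 1·6 + 4·7 = 12.
Characteristic polynomial: λ³ − 2λ² − 22λ − 12 = 0.
Substitute λ = y + (tr M)/3 = y + 0.666667 to remove the quadratic term: y³ + p·y + q = 0 with p = s − (tr M)²/3 = -23.333333 and q = −2(tr M)³/27 + (tr M)·s/3 − det M = -27.259259.
Three real roots ⇒ use the trigonometric (Viète) form: r = 2√(−p/3) = 5.577734, φ = arccos(3q/(p·r)) = arccos(0.628349) = 0.891368 rad.
y_k = r·cos(φ/3 − 2πk/3) for k = 0, 1, 2 gives y = 5.333333, -1.252453, -4.080880.
λ_k = y_k + 0.666667 gives λ = 6.0000, -0.5858, -3.4142 (check: the sum is 2.0000 = tr M).

Hence λ_max = 6.0000 and λ_min = -3.4142.


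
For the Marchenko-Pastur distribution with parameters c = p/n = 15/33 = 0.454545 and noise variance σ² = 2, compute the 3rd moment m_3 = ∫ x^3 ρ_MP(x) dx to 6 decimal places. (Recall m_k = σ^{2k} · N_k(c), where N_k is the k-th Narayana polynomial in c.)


E[X³] = σ⁶ (1 + 3c + c²) (third MP moment). With σ² = 2 (so σ⁶ = 8) and c = 15/33 = 0.454545: E[X³] = 8 · (1 + 3·0.454545 + (0.454545)²) = 8 · 2.570248.

So E[X^3] = 20.561983.


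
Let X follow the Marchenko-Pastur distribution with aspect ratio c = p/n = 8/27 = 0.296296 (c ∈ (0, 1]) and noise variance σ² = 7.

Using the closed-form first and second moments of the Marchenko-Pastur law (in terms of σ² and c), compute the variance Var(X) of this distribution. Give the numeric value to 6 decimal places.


Recall the MP moments m_1 = E[X] = σ² and m_2 = E[X²] = σ⁴ (1 + c).
m_1 = E[X] = σ² = 7, so m_1² = 49.
m_2 = E[X²] = σ⁴ (1 + c) = 49 · (1 + 0.296296) = 49 · 1.296296 = 63.518519.
(Note m_2 − m_1² simplifies to c · σ⁴ = 0.296296 · 49.)

Var(X) = m_2 − m_1² = 63.518519 − 49 = 14.518519.


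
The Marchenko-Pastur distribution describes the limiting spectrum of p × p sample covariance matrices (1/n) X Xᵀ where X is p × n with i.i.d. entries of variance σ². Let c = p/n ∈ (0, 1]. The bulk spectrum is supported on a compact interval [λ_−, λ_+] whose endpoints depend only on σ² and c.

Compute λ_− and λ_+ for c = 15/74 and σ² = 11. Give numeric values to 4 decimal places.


c = 15/74 = 0.202703; √c = 0.450225.
λ_− = σ² (1 − √c)² = 11 · (1 − 0.450225)² = 11 · (0.549775)² = 3.324776.
λ_+ = σ² (1 + √c)² = 11 · (1 + 0.450225)² = 11 · (1.450225)² = 23.134683.

Rounded to 4 decimal places: λ_− ≈ 3.3248, λ_+ ≈ 23.1347.


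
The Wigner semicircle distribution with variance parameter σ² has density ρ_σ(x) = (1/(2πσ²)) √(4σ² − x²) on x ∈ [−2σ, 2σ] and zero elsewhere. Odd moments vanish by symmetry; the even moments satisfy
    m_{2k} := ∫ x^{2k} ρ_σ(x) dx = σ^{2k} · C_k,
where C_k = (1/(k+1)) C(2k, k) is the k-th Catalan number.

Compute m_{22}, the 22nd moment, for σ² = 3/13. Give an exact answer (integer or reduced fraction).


By the scaled semicircle moment identity, m_{2k} = σ^{2k} · C_k with k = 11.
C_11 = (1/(k+1)) · C(2k, k) = (1/12) · C(22, 11) = (1/12) · 705432 = 58786.
σ^{2k} = (σ²)^k = (3/13)^11 = 177147/1792160394037.

Therefore m_{22} = σ^{22} · C_11 = (177147/1792160394037) · 58786 = 801058734/137858491849.


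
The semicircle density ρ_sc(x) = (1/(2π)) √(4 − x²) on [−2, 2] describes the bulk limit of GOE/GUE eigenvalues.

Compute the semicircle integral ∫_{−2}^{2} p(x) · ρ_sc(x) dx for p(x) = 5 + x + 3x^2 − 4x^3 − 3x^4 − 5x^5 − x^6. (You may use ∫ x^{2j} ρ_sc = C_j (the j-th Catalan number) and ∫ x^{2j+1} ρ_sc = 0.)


Write p(x) = Σ a_i x^i, split into monomials and integrate each against ρ_sc separately.
Using ∫ x^{2j} ρ_sc = C_j = (1/(j+1)) C(2j, j) (Catalan numbers) and ∫ x^{2j+1} ρ_sc = 0 (odd monomials vanish by symmetry):
  i = 0 (even): a_0 · C_{0} = 5 · 1 = 5
  i = 1 (odd): ∫ x^1 ρ_sc = 0 (vanishes)
  i = 2 (even): a_2 · C_{1} = 3 · 1 = 3
  i = 3 (odd): ∫ x^3 ρ_sc = 0 (vanishes)
  i = 4 (even): a_4 · C_{2} = -3 · 2 = -6
  i = 5 (odd): ∫ x^5 ρ_sc = 0 (vanishes)
  i = 6 (even): a_6 · C_{3} = -1 · 5 = -5

Summing the contributions: ∫_{−2}^{2} p(x) ρ_sc(x) dx = 5 + 3 + (-6) + (-5) = -3.


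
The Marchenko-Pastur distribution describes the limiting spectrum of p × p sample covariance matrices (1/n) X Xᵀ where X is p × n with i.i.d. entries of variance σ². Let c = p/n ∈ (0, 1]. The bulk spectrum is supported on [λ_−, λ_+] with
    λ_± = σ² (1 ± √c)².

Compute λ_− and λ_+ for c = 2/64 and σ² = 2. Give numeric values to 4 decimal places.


c = 2/64 = 0.031250; √c = 0.176777.
λ_− = σ² (1 − √c)² = 2 · (1 − 0.176777)² = 2 · (0.823223)² = 1.355393.
λ_+ = σ² (1 + √c)² = 2 · (1 + 0.176777)² = 2 · (1.176777)² = 2.769607.

Rounded to 4 decimal places: λ_− ≈ 1.3554, λ_+ ≈ 2.7696.


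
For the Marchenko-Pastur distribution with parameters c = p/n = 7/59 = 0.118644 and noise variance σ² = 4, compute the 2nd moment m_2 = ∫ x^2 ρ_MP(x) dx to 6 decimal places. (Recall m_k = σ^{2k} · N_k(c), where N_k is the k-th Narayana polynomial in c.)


E[X²] = σ⁴ (1 + c) (second MP moment). With σ² = 4 (so σ⁴ = 16) and c = 7/59 = 0.118644: E[X²] = 16 · (1 + 0.118644) = 16 · 1.118644.

So E[X^2] = 17.898305.


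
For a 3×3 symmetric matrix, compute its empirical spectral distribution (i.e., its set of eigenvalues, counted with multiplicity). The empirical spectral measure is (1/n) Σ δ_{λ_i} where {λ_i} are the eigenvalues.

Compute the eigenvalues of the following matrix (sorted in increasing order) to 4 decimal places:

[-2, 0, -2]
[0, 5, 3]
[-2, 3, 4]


Since M is real symmetric, all three eigenvalues are real; they are the roots of det(λI − M) = λ³ − (tr M) λ² + s λ − det M, where s is the sum of the principal 2×2 minors.
tr M = -2 + 5 + 4 = 7.
s = ((-2)·5 − 0²) + ((-2)·4 − (-2)²) + (5·4 − 3²) = -10 + (-12) + 11 = -11.
det M (expand along row 1) = (-2)·11 − 0·6 + (-2)·10 = -42.
Characteristic polynomial: λ³ − 7λ² − 11λ + 42 = 0.
Substitute λ = y + (tr M)/3 = y + 2.333333 to remove the quadratic term: y³ + p·y + q = 0 with p = s − (tr M)²/3 = -27.333333 and q = −2(tr M)³/27 + (tr M)·s/3 − det M = -9.074074.
Three real roots ⇒ use the trigonometric (Viète) form: r = 2√(−p/3) = 6.036923, φ = arccos(3q/(p·r)) = arccos(0.164974) = 1.405065 rad.
y_k = r·cos(φ/3 − 2πk/3) for k = 0, 1, 2 gives y = 5.386820, -0.333333, -5.053487.
λ_k = y_k + 2.333333 gives λ = 7.7202, 2.0000, -2.7202 (check: the sum is 7.0000 = tr M).

Eigenvalues sorted in increasing order: [-2.7202, 2.0000, 7.7202].


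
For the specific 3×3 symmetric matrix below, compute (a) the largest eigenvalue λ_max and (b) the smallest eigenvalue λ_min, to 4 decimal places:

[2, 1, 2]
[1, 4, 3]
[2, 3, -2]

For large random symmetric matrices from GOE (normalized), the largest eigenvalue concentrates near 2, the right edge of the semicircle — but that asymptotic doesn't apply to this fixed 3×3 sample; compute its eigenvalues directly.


Since M is real symmetric, all three eigenvalues are real; they are the roots of det(λI − M) = λ³ − (tr M) λ² + s λ − det M, where s is the sum of the principal 2×2 minors.
tr M = 2 + 4 + (-2) = 4.
s = (2·4 − 1²) + (2·(-2) − 2²) + (4·(-2) − 3²) = 7 + (-8) + (-17) = -18.
det M (expand along row 1) = 2·(-17) − 1·(-8) + 2·(-5) = -36.
Characteristic polynomial: λ³ − 4λ² − 18λ + 36 = 0.
Substitute λ = y + (tr M)/3 = y + 1.333333 to remove the quadratic term: y³ + p·y + q = 0 with p = s − (tr M)²/3 = -23.333333 and q = −2(tr M)³/27 + (tr M)·s/3 − det M = 7.259259.
Three real roots ⇒ use the trigonometric (Viète) form: r = 2√(−p/3) = 5.577734, φ = arccos(3q/(p·r)) = arccos(-0.167332) = 1.738919 rad.
y_k = r·cos(φ/3 − 2πk/3) for k = 0, 1, 2 gives y = 4.666667, 0.312418, -4.979085.
λ_k = y_k + 1.333333 gives λ = 6.0000, 1.6458, -3.6458 (check: the sum is 4.0000 = tr M).

Hence λ_max = 6.0000 and λ_min = -3.6458.


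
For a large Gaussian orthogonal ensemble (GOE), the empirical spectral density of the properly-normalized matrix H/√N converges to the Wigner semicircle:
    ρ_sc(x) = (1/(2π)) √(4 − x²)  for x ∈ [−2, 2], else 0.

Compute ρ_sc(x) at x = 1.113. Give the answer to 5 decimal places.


ρ_sc(x) = (1/(2π)) √(4 − x²). With x = 1.113:
  4 − x² = 4 − (1.113)² = 4 − 1.238769 = 2.761231.
  √(4 − x²) = 1.661695.
  1/(2π) = 0.159155.
  ρ_sc(1.113) = 0.159155 · 1.661695 = 0.264467.

Rounded to 5 decimal places: ρ_sc(1.113) ≈ 0.26447.
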